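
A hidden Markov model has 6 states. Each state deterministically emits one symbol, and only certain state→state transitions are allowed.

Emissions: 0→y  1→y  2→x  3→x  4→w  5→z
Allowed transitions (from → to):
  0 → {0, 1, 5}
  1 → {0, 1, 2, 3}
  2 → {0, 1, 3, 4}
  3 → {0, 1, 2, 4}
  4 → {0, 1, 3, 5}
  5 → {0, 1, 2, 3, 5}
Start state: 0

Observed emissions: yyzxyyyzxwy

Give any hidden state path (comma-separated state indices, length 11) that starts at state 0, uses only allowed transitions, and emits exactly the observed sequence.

0,0,5,3,1,1,0,5,2,4,0

  0: obs=y cand={0,1} pick 0 [start]
  1: obs=y cand={0,1} pick 0 [0->0 ok]
  2: obs=z cand={5} pick 5 [0->5 ok]
  3: obs=x cand={2,3} pick 3 [5->3 ok]
  4: obs=y cand={0,1} pick 1 [3->1 ok]
  5: obs=y cand={0,1} pick 1 [1->1 ok]
  6: obs=y cand={0,1} pick 0 [1->0 ok]
  7: obs=z cand={5} pick 5 [0->5 ok]
  8: obs=x cand={2,3} pick 2 [5->2 ok]
  9: obs=w cand={4} pick 4 [2->4 ok]
  10: obs=y cand={0,1} pick 0 [4->0 ok]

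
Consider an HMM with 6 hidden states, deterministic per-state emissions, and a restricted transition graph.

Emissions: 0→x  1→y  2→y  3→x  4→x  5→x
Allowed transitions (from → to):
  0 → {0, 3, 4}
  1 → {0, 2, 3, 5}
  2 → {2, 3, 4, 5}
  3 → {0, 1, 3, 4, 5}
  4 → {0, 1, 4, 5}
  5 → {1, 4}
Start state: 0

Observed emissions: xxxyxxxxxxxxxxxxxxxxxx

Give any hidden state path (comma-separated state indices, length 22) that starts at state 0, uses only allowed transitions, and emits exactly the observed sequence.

0,0,4,1,5,4,5,4,4,5,4,5,4,0,0,4,5,4,0,3,4,5

  0: obs=x cand={0,3,4,5} pick 0 [start]
  1: obs=x cand={0,3,4,5} pick 0 [0->0 ok]
  2: obs=x cand={0,3,4,5} pick 4 [0->4 ok]
  3: obs=y cand={1,2} pick 1 [4->1 ok]
  4: obs=x cand={0,3,4,5} pick 5 [1->5 ok]
  5: obs=x cand={0,3,4,5} pick 4 [5->4 ok]
  6: obs=x cand={0,3,4,5} pick 5 [4->5 ok]
  7: obs=x cand={0,3,4,5} pick 4 [5->4 ok]
  8: obs=x cand={0,3,4,5} pick 4 [4->4 ok]
  9: obs=x cand={0,3,4,5} pick 5 [4->5 ok]
  10: obs=x cand={0,3,4,5} pick 4 [5->4 ok]
  11: obs=x cand={0,3,4,5} pick 5 [4->5 ok]
  12: obs=x cand={0,3,4,5} pick 4 [5->4 ok]
  13: obs=x cand={0,3,4,5} pick 0 [4->0 ok]
  14: obs=x cand={0,3,4,5} pick 0 [0->0 ok]
  15: obs=x cand={0,3,4,5} pick 4 [0->4 ok]
  16: obs=x cand={0,3,4,5} pick 5 [4->5 ok]
  17: obs=x cand={0,3,4,5} pick 4 [5->4 ok]
  18: obs=x cand={0,3,4,5} pick 0 [4->0 ok]
  19: obs=x cand={0,3,4,5} pick 3 [0->3 ok]
  20: obs=x cand={0,3,4,5} pick 4 [3->4 ok]
  21: obs=x cand={0,3,4,5} pick 5 [4->5 ok]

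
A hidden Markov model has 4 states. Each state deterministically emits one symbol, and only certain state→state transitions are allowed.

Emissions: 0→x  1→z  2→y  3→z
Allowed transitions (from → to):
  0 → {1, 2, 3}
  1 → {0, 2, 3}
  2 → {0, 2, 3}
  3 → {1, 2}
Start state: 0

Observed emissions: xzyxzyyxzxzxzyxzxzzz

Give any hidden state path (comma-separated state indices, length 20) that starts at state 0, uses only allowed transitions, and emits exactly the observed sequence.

  t0 'x' -> {0}, take 0 (start)
  t1 'z' -> {1,3}, take 1 (0->1 ok)
  t2 'y' -> {2}, take 2 (1->2 ok)
  t3 'x' -> {0}, take 0 (2->0 ok)
  t4 'z' -> {1,3}, take 3 (0->3 ok)
  t5 'y' -> {2}, take 2 (3->2 ok)
  t6 'y' -> {2}, take 2 (2->2 ok)
  t7 'x' -> {0}, take 0 (2->0 ok)
  t8 'z' -> {1,3}, take 1 (0->1 ok)
  t9 'x' -> {0}, take 0 (1->0 ok)
  t10 'z' -> {1,3}, take 1 (0->1 ok)
  t11 'x' -> {0}, take 0 (1->0 ok)
  t12 'z' -> {1,3}, take 1 (0->1 ok)
  t13 'y' -> {2}, take 2 (1->2 ok)
  t14 'x' -> {0}, take 0 (2->0 ok)
  t15 'z' -> {1,3}, take 1 (0->1 ok)
  t16 'x' -> {0}, take 0 (1->0 ok)
  t17 'z' -> {1,3}, take 3 (0->3 ok)
  t18 'z' -> {1,3}, take 1 (3->1 ok)
  t19 'z' -> {1,3}, take 3 (1->3 ok)

0,1,2,0,3,2,2,0,1,0,1,0,1,2,0,1,0,3,1,3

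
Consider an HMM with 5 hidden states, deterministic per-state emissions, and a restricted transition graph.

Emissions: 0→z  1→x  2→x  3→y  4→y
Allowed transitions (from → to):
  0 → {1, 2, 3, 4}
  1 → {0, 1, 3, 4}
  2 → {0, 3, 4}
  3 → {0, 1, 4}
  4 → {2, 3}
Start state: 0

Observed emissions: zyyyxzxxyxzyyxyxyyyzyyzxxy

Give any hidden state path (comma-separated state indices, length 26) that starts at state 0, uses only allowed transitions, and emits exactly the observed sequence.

  t0 'z' -> {0}, take 0 (start)
  t1 'y' -> {3,4}, take 4 (0->4 ok)
  t2 'y' -> {3,4}, take 3 (4->3 ok)
  t3 'y' -> {3,4}, take 4 (3->4 ok)
  t4 'x' -> {1,2}, take 2 (4->2 ok)
  t5 'z' -> {0}, take 0 (2->0 ok)
  t6 'x' -> {1,2}, take 1 (0->1 ok)
  t7 'x' -> {1,2}, take 1 (1->1 ok)
  t8 'y' -> {3,4}, take 4 (1->4 ok)
  t9 'x' -> {1,2}, take 2 (4->2 ok)
  t10 'z' -> {0}, take 0 (2->0 ok)
  t11 'y' -> {3,4}, take 4 (0->4 ok)
  t12 'y' -> {3,4}, take 3 (4->3 ok)
  t13 'x' -> {1,2}, take 1 (3->1 ok)
  t14 'y' -> {3,4}, take 4 (1->4 ok)
  t15 'x' -> {1,2}, take 2 (4->2 ok)
  t16 'y' -> {3,4}, take 3 (2->3 ok)
  t17 'y' -> {3,4}, take 4 (3->4 ok)
  t18 'y' -> {3,4}, take 3 (4->3 ok)
  t19 'z' -> {0}, take 0 (3->0 ok)
  t20 'y' -> {3,4}, take 4 (0->4 ok)
  t21 'y' -> {3,4}, take 3 (4->3 ok)
  t22 'z' -> {0}, take 0 (3->0 ok)
  t23 'x' -> {1,2}, take 1 (0->1 ok)
  t24 'x' -> {1,2}, take 1 (1->1 ok)
  t25 'y' -> {3,4}, take 4 (1->4 ok)

0,4,3,4,2,0,1,1,4,2,0,4,3,1,4,2,3,4,3,0,4,3,0,1,1,4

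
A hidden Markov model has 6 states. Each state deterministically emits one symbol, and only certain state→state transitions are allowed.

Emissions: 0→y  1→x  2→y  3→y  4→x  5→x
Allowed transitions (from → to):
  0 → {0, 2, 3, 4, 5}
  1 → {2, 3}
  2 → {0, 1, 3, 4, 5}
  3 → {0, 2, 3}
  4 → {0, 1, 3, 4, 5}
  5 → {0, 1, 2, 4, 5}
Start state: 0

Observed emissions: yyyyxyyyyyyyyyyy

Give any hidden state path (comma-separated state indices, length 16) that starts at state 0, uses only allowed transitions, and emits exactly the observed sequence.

  0: obs=y cand={0,2,3} pick 0 [start]
  1: obs=y cand={0,2,3} pick 3 [0->3 ok]
  2: obs=y cand={0,2,3} pick 3 [3->3 ok]
  3: obs=y cand={0,2,3} pick 2 [3->2 ok]
  4: obs=x cand={1,4,5} pick 1 [2->1 ok]
  5: obs=y cand={0,2,3} pick 2 [1->2 ok]
  6: obs=y cand={0,2,3} pick 3 [2->3 ok]
  7: obs=y cand={0,2,3} pick 0 [3->0 ok]
  8: obs=y cand={0,2,3} pick 3 [0->3 ok]
  9: obs=y cand={0,2,3} pick 3 [3->3 ok]
  10: obs=y cand={0,2,3} pick 0 [3->0 ok]
  11: obs=y cand={0,2,3} pick 0 [0->0 ok]
  12: obs=y cand={0,2,3} pick 2 [0->2 ok]
  13: obs=y cand={0,2,3} pick 0 [2->0 ok]
  14: obs=y cand={0,2,3} pick 3 [0->3 ok]
  15: obs=y cand={0,2,3} pick 2 [3->2 ok]

0,3,3,2,1,2,3,0,3,3,0,0,2,0,3,2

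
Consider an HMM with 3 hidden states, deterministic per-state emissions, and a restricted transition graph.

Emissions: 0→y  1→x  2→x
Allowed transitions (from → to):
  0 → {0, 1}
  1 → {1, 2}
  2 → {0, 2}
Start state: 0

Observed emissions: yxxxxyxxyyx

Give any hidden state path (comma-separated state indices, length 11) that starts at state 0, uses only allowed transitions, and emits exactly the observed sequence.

0,1,1,2,2,0,1,2,0,0,1

  pos 0: y in {0}, choose 0; start
  pos 1: x in {1,2}, choose 1; 0->1 ok
  pos 2: x in {1,2}, choose 1; 1->1 ok
  pos 3: x in {1,2}, choose 2; 1->2 ok
  pos 4: x in {1,2}, choose 2; 2->2 ok
  pos 5: y in {0}, choose 0; 2->0 ok
  pos 6: x in {1,2}, choose 1; 0->1 ok
  pos 7: x in {1,2}, choose 2; 1->2 ok
  pos 8: y in {0}, choose 0; 2->0 ok
  pos 9: y in {0}, choose 0; 0->0 ok
  pos 10: x in {1,2}, choose 1; 0->1 ok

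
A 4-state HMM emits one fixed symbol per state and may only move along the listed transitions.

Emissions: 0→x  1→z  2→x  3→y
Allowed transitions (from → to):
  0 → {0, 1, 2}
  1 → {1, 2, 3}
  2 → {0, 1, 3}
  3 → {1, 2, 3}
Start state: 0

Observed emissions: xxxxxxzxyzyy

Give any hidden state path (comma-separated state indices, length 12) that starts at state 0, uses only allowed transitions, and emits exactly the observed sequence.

0,0,0,2,0,2,1,2,3,1,3,3

  0: obs=x cand={0,2} pick 0 [start]
  1: obs=x cand={0,2} pick 0 [0->0 ok]
  2: obs=x cand={0,2} pick 0 [0->0 ok]
  3: obs=x cand={0,2} pick 2 [0->2 ok]
  4: obs=x cand={0,2} pick 0 [2->0 ok]
  5: obs=x cand={0,2} pick 2 [0->2 ok]
  6: obs=z cand={1} pick 1 [2->1 ok]
  7: obs=x cand={0,2} pick 2 [1->2 ok]
  8: obs=y cand={3} pick 3 [2->3 ok]
  9: obs=z cand={1} pick 1 [3->1 ok]
  10: obs=y cand={3} pick 3 [1->3 ok]
  11: obs=y cand={3} pick 3 [3->3 ok]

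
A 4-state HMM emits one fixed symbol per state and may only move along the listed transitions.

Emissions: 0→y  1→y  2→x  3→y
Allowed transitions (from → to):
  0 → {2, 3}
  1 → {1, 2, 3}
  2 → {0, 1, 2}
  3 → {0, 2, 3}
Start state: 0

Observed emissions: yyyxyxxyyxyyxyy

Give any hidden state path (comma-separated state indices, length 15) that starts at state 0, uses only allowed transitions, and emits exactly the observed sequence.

0,3,0,2,1,2,2,1,1,2,0,3,2,1,3

  t0 'y' -> {0,1,3}, take 0 (start)
  t1 'y' -> {0,1,3}, take 3 (0->3 ok)
  t2 'y' -> {0,1,3}, take 0 (3->0 ok)
  t3 'x' -> {2}, take 2 (0->2 ok)
  t4 'y' -> {0,1,3}, take 1 (2->1 ok)
  t5 'x' -> {2}, take 2 (1->2 ok)
  t6 'x' -> {2}, take 2 (2->2 ok)
  t7 'y' -> {0,1,3}, take 1 (2->1 ok)
  t8 'y' -> {0,1,3}, take 1 (1->1 ok)
  t9 'x' -> {2}, take 2 (1->2 ok)
  t10 'y' -> {0,1,3}, take 0 (2->0 ok)
  t11 'y' -> {0,1,3}, take 3 (0->3 ok)
  t12 'x' -> {2}, take 2 (3->2 ok)
  t13 'y' -> {0,1,3}, take 1 (2->1 ok)
  t14 'y' -> {0,1,3}, take 3 (1->3 ok)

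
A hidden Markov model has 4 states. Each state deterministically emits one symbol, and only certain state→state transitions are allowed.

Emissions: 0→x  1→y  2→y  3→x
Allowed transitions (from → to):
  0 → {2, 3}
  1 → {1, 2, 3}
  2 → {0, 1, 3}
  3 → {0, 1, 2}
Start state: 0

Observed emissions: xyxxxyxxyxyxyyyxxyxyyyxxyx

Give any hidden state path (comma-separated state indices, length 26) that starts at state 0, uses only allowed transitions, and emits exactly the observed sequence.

0,2,3,0,3,2,0,3,2,3,2,0,2,1,2,0,3,2,3,1,1,2,0,3,2,3

  pos 0: x in {0,3}, choose 0; start
  pos 1: y in {1,2}, choose 2; 0->2 ok
  pos 2: x in {0,3}, choose 3; 2->3 ok
  pos 3: x in {0,3}, choose 0; 3->0 ok
  pos 4: x in {0,3}, choose 3; 0->3 ok
  pos 5: y in {1,2}, choose 2; 3->2 ok
  pos 6: x in {0,3}, choose 0; 2->0 ok
  pos 7: x in {0,3}, choose 3; 0->3 ok
  pos 8: y in {1,2}, choose 2; 3->2 ok
  pos 9: x in {0,3}, choose 3; 2->3 ok
  pos 10: y in {1,2}, choose 2; 3->2 ok
  pos 11: x in {0,3}, choose 0; 2->0 ok
  pos 12: y in {1,2}, choose 2; 0->2 ok
  pos 13: y in {1,2}, choose 1; 2->1 ok
  pos 14: y in {1,2}, choose 2; 1->2 ok
  pos 15: x in {0,3}, choose 0; 2->0 ok
  pos 16: x in {0,3}, choose 3; 0->3 ok
  pos 17: y in {1,2}, choose 2; 3->2 ok
  pos 18: x in {0,3}, choose 3; 2->3 ok
  pos 19: y in {1,2}, choose 1; 3->1 ok
  pos 20: y in {1,2}, choose 1; 1->1 ok
  pos 21: y in {1,2}, choose 2; 1->2 ok
  pos 22: x in {0,3}, choose 0; 2->0 ok
  pos 23: x in {0,3}, choose 3; 0->3 ok
  pos 24: y in {1,2}, choose 2; 3->2 ok
  pos 25: x in {0,3}, choose 3; 2->3 ok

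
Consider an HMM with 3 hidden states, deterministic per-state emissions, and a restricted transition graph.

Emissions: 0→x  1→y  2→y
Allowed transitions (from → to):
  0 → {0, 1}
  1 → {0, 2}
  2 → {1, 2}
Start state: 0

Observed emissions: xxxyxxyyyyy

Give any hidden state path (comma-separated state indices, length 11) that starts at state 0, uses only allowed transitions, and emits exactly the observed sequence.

0,0,0,1,0,0,1,2,2,2,2

  t0 'x' -> {0}, take 0 (start)
  t1 'x' -> {0}, take 0 (0->0 ok)
  t2 'x' -> {0}, take 0 (0->0 ok)
  t3 'y' -> {1,2}, take 1 (0->1 ok)
  t4 'x' -> {0}, take 0 (1->0 ok)
  t5 'x' -> {0}, take 0 (0->0 ok)
  t6 'y' -> {1,2}, take 1 (0->1 ok)
  t7 'y' -> {1,2}, take 2 (1->2 ok)
  t8 'y' -> {1,2}, take 2 (2->2 ok)
  t9 'y' -> {1,2}, take 2 (2->2 ok)
  t10 'y' -> {1,2}, take 2 (2->2 ok)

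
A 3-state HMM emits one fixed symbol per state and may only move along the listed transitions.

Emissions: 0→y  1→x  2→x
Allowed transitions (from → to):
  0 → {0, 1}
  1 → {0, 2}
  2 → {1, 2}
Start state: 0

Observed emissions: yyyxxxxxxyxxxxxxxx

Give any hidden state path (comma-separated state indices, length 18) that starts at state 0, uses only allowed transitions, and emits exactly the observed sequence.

  [0] y  {0}  => 0  start
  [1] y  {0}  => 0  0->0 ok
  [2] y  {0}  => 0  0->0 ok
  [3] x  {1,2}  => 1  0->1 ok
  [4] x  {1,2}  => 2  1->2 ok
  [5] x  {1,2}  => 2  2->2 ok
  [6] x  {1,2}  => 1  2->1 ok
  [7] x  {1,2}  => 2  1->2 ok
  [8] x  {1,2}  => 1  2->1 ok
  [9] y  {0}  => 0  1->0 ok
  [10] x  {1,2}  => 1  0->1 ok
  [11] x  {1,2}  => 2  1->2 ok
  [12] x  {1,2}  => 1  2->1 ok
  [13] x  {1,2}  => 2  1->2 ok
  [14] x  {1,2}  => 2  2->2 ok
  [15] x  {1,2}  => 2  2->2 ok
  [16] x  {1,2}  => 1  2->1 ok
  [17] x  {1,2}  => 2  1->2 ok

0,0,0,1,2,2,1,2,1,0,1,2,1,2,2,2,1,2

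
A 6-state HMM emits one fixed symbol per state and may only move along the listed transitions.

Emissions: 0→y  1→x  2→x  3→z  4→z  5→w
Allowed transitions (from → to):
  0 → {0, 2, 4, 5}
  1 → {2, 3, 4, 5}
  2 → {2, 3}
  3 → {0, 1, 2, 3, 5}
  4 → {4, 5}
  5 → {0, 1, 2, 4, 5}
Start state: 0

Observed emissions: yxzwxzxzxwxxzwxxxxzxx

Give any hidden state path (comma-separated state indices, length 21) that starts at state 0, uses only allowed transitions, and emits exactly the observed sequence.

0,2,3,5,2,3,1,3,1,5,2,2,3,5,2,2,2,2,3,2,2

  t0 'y' -> {0}, take 0 (start)
  t1 'x' -> {1,2}, take 2 (0->2 ok)
  t2 'z' -> {3,4}, take 3 (2->3 ok)
  t3 'w' -> {5}, take 5 (3->5 ok)
  t4 'x' -> {1,2}, take 2 (5->2 ok)
  t5 'z' -> {3,4}, take 3 (2->3 ok)
  t6 'x' -> {1,2}, take 1 (3->1 ok)
  t7 'z' -> {3,4}, take 3 (1->3 ok)
  t8 'x' -> {1,2}, take 1 (3->1 ok)
  t9 'w' -> {5}, take 5 (1->5 ok)
  t10 'x' -> {1,2}, take 2 (5->2 ok)
  t11 'x' -> {1,2}, take 2 (2->2 ok)
  t12 'z' -> {3,4}, take 3 (2->3 ok)
  t13 'w' -> {5}, take 5 (3->5 ok)
  t14 'x' -> {1,2}, take 2 (5->2 ok)
  t15 'x' -> {1,2}, take 2 (2->2 ok)
  t16 'x' -> {1,2}, take 2 (2->2 ok)
  t17 'x' -> {1,2}, take 2 (2->2 ok)
  t18 'z' -> {3,4}, take 3 (2->3 ok)
  t19 'x' -> {1,2}, take 2 (3->2 ok)
  t20 'x' -> {1,2}, take 2 (2->2 ok)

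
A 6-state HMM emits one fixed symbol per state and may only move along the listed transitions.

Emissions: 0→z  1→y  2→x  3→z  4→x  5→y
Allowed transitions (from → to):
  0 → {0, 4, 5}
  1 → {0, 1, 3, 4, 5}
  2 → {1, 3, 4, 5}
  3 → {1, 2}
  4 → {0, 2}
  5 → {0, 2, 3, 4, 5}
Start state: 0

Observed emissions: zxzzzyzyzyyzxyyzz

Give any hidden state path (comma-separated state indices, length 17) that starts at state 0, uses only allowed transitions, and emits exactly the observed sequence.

  t0 'z' -> {0,3}, take 0 (start)
  t1 'x' -> {2,4}, take 4 (0->4 ok)
  t2 'z' -> {0,3}, take 0 (4->0 ok)
  t3 'z' -> {0,3}, take 0 (0->0 ok)
  t4 'z' -> {0,3}, take 0 (0->0 ok)
  t5 'y' -> {1,5}, take 5 (0->5 ok)
  t6 'z' -> {0,3}, take 0 (5->0 ok)
  t7 'y' -> {1,5}, take 5 (0->5 ok)
  t8 'z' -> {0,3}, take 3 (5->3 ok)
  t9 'y' -> {1,5}, take 1 (3->1 ok)
  t10 'y' -> {1,5}, take 5 (1->5 ok)
  t11 'z' -> {0,3}, take 3 (5->3 ok)
  t12 'x' -> {2,4}, take 2 (3->2 ok)
  t13 'y' -> {1,5}, take 1 (2->1 ok)
  t14 'y' -> {1,5}, take 5 (1->5 ok)
  t15 'z' -> {0,3}, take 0 (5->0 ok)
  t16 'z' -> {0,3}, take 0 (0->0 ok)

0,4,0,0,0,5,0,5,3,1,5,3,2,1,5,0,0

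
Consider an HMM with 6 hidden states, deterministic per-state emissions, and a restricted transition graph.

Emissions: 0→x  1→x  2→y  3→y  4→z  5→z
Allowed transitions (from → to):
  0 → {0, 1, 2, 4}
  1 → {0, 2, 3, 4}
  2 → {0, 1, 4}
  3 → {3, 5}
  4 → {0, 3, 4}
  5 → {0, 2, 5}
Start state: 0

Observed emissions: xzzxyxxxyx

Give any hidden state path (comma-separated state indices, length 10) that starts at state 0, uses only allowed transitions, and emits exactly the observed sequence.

0,4,4,0,2,0,1,0,2,0

  0: obs=x cand={0,1} pick 0 [start]
  1: obs=z cand={4,5} pick 4 [0->4 ok]
  2: obs=z cand={4,5} pick 4 [4->4 ok]
  3: obs=x cand={0,1} pick 0 [4->0 ok]
  4: obs=y cand={2,3} pick 2 [0->2 ok]
  5: obs=x cand={0,1} pick 0 [2->0 ok]
  6: obs=x cand={0,1} pick 1 [0->1 ok]
  7: obs=x cand={0,1} pick 0 [1->0 ok]
  8: obs=y cand={2,3} pick 2 [0->2 ok]
  9: obs=x cand={0,1} pick 0 [2->0 ok]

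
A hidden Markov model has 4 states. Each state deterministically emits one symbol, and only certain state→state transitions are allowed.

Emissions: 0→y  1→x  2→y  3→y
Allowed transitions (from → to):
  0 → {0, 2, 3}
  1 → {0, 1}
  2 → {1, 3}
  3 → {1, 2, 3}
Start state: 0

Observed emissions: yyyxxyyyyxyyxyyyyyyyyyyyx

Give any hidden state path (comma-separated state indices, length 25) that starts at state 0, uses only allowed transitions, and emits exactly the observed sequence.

0,3,2,1,1,0,3,3,2,1,0,2,1,0,0,0,0,0,3,3,3,2,3,2,1

  [0] y  {0,2,3}  => 0  start
  [1] y  {0,2,3}  => 3  0->3 ok
  [2] y  {0,2,3}  => 2  3->2 ok
  [3] x  {1}  => 1  2->1 ok
  [4] x  {1}  => 1  1->1 ok
  [5] y  {0,2,3}  => 0  1->0 ok
  [6] y  {0,2,3}  => 3  0->3 ok
  [7] y  {0,2,3}  => 3  3->3 ok
  [8] y  {0,2,3}  => 2  3->2 ok
  [9] x  {1}  => 1  2->1 ok
  [10] y  {0,2,3}  => 0  1->0 ok
  [11] y  {0,2,3}  => 2  0->2 ok
  [12] x  {1}  => 1  2->1 ok
  [13] y  {0,2,3}  => 0  1->0 ok
  [14] y  {0,2,3}  => 0  0->0 ok
  [15] y  {0,2,3}  => 0  0->0 ok
  [16] y  {0,2,3}  => 0  0->0 ok
  [17] y  {0,2,3}  => 0  0->0 ok
  [18] y  {0,2,3}  => 3  0->3 ok
  [19] y  {0,2,3}  => 3  3->3 ok
  [20] y  {0,2,3}  => 3  3->3 ok
  [21] y  {0,2,3}  => 2  3->2 ok
  [22] y  {0,2,3}  => 3  2->3 ok
  [23] y  {0,2,3}  => 2  3->2 ok
  [24] x  {1}  => 1  2->1 ok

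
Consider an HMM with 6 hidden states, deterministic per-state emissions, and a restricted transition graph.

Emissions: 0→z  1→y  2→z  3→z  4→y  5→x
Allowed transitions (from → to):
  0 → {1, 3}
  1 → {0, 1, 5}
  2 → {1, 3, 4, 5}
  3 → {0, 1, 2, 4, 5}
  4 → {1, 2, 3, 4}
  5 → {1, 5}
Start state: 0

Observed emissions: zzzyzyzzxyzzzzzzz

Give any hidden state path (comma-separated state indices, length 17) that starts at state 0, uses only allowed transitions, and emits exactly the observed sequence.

0,3,2,1,0,1,0,3,5,1,0,3,2,3,0,3,2

  pos 0: z in {0,2,3}, choose 0; start
  pos 1: z in {0,2,3}, choose 3; 0->3 ok
  pos 2: z in {0,2,3}, choose 2; 3->2 ok
  pos 3: y in {1,4}, choose 1; 2->1 ok
  pos 4: z in {0,2,3}, choose 0; 1->0 ok
  pos 5: y in {1,4}, choose 1; 0->1 ok
  pos 6: z in {0,2,3}, choose 0; 1->0 ok
  pos 7: z in {0,2,3}, choose 3; 0->3 ok
  pos 8: x in {5}, choose 5; 3->5 ok
  pos 9: y in {1,4}, choose 1; 5->1 ok
  pos 10: z in {0,2,3}, choose 0; 1->0 ok
  pos 11: z in {0,2,3}, choose 3; 0->3 ok
  pos 12: z in {0,2,3}, choose 2; 3->2 ok
  pos 13: z in {0,2,3}, choose 3; 2->3 ok
  pos 14: z in {0,2,3}, choose 0; 3->0 ok
  pos 15: z in {0,2,3}, choose 3; 0->3 ok
  pos 16: z in {0,2,3}, choose 2; 3->2 ok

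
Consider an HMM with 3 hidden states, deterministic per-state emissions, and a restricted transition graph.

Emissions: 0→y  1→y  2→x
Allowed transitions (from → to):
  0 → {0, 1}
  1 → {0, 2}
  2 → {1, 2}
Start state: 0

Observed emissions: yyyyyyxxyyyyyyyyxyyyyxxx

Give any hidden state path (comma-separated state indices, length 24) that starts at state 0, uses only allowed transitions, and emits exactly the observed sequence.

0,0,0,0,0,1,2,2,1,0,0,0,1,0,0,1,2,1,0,0,1,2,2,2

  0: obs=y cand={0,1} pick 0 [start]
  1: obs=y cand={0,1} pick 0 [0->0 ok]
  2: obs=y cand={0,1} pick 0 [0->0 ok]
  3: obs=y cand={0,1} pick 0 [0->0 ok]
  4: obs=y cand={0,1} pick 0 [0->0 ok]
  5: obs=y cand={0,1} pick 1 [0->1 ok]
  6: obs=x cand={2} pick 2 [1->2 ok]
  7: obs=x cand={2} pick 2 [2->2 ok]
  8: obs=y cand={0,1} pick 1 [2->1 ok]
  9: obs=y cand={0,1} pick 0 [1->0 ok]
  10: obs=y cand={0,1} pick 0 [0->0 ok]
  11: obs=y cand={0,1} pick 0 [0->0 ok]
  12: obs=y cand={0,1} pick 1 [0->1 ok]
  13: obs=y cand={0,1} pick 0 [1->0 ok]
  14: obs=y cand={0,1} pick 0 [0->0 ok]
  15: obs=y cand={0,1} pick 1 [0->1 ok]
  16: obs=x cand={2} pick 2 [1->2 ok]
  17: obs=y cand={0,1} pick 1 [2->1 ok]
  18: obs=y cand={0,1} pick 0 [1->0 ok]
  19: obs=y cand={0,1} pick 0 [0->0 ok]
  20: obs=y cand={0,1} pick 1 [0->1 ok]
  21: obs=x cand={2} pick 2 [1->2 ok]
  22: obs=x cand={2} pick 2 [2->2 ok]
  23: obs=x cand={2} pick 2 [2->2 ok]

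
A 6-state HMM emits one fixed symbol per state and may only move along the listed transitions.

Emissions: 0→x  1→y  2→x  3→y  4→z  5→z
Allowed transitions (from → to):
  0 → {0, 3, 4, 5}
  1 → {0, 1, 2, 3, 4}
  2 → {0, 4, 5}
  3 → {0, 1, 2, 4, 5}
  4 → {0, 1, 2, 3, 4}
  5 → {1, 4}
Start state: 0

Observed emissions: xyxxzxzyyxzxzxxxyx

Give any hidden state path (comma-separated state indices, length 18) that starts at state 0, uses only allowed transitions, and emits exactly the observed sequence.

  pos 0: x in {0,2}, choose 0; start
  pos 1: y in {1,3}, choose 3; 0->3 ok
  pos 2: x in {0,2}, choose 0; 3->0 ok
  pos 3: x in {0,2}, choose 0; 0->0 ok
  pos 4: z in {4,5}, choose 4; 0->4 ok
  pos 5: x in {0,2}, choose 2; 4->2 ok
  pos 6: z in {4,5}, choose 5; 2->5 ok
  pos 7: y in {1,3}, choose 1; 5->1 ok
  pos 8: y in {1,3}, choose 1; 1->1 ok
  pos 9: x in {0,2}, choose 2; 1->2 ok
  pos 10: z in {4,5}, choose 4; 2->4 ok
  pos 11: x in {0,2}, choose 2; 4->2 ok
  pos 12: z in {4,5}, choose 4; 2->4 ok
  pos 13: x in {0,2}, choose 2; 4->2 ok
  pos 14: x in {0,2}, choose 0; 2->0 ok
  pos 15: x in {0,2}, choose 0; 0->0 ok
  pos 16: y in {1,3}, choose 3; 0->3 ok
  pos 17: x in {0,2}, choose 0; 3->0 ok

0,3,0,0,4,2,5,1,1,2,4,2,4,2,0,0,3,0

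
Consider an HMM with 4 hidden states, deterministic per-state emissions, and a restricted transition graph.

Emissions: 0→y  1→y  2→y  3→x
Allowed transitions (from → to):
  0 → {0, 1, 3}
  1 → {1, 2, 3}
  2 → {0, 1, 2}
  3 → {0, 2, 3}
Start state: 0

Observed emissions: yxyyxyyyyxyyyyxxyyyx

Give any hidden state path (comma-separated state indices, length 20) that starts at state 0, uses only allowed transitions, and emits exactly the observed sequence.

  0: obs=y cand={0,1,2} pick 0 [start]
  1: obs=x cand={3} pick 3 [0->3 ok]
  2: obs=y cand={0,1,2} pick 2 [3->2 ok]
  3: obs=y cand={0,1,2} pick 0 [2->0 ok]
  4: obs=x cand={3} pick 3 [0->3 ok]
  5: obs=y cand={0,1,2} pick 2 [3->2 ok]
  6: obs=y cand={0,1,2} pick 1 [2->1 ok]
  7: obs=y cand={0,1,2} pick 2 [1->2 ok]
  8: obs=y cand={0,1,2} pick 1 [2->1 ok]
  9: obs=x cand={3} pick 3 [1->3 ok]
  10: obs=y cand={0,1,2} pick 2 [3->2 ok]
  11: obs=y cand={0,1,2} pick 1 [2->1 ok]
  12: obs=y cand={0,1,2} pick 2 [1->2 ok]
  13: obs=y cand={0,1,2} pick 1 [2->1 ok]
  14: obs=x cand={3} pick 3 [1->3 ok]
  15: obs=x cand={3} pick 3 [3->3 ok]
  16: obs=y cand={0,1,2} pick 0 [3->0 ok]
  17: obs=y cand={0,1,2} pick 1 [0->1 ok]
  18: obs=y cand={0,1,2} pick 1 [1->1 ok]
  19: obs=x cand={3} pick 3 [1->3 ok]

0,3,2,0,3,2,1,2,1,3,2,1,2,1,3,3,0,1,1,3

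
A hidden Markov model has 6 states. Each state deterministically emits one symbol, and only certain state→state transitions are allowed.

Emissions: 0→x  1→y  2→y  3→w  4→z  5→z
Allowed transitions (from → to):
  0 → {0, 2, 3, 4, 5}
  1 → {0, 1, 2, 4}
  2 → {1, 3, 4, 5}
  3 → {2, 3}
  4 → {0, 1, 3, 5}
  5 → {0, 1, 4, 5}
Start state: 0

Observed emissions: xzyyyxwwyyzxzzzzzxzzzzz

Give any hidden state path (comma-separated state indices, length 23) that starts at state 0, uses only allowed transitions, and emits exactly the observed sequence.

0,5,1,2,1,0,3,3,2,1,4,0,5,5,5,5,5,0,4,5,5,5,4

  0: obs=x cand={0} pick 0 [start]
  1: obs=z cand={4,5} pick 5 [0->5 ok]
  2: obs=y cand={1,2} pick 1 [5->1 ok]
  3: obs=y cand={1,2} pick 2 [1->2 ok]
  4: obs=y cand={1,2} pick 1 [2->1 ok]
  5: obs=x cand={0} pick 0 [1->0 ok]
  6: obs=w cand={3} pick 3 [0->3 ok]
  7: obs=w cand={3} pick 3 [3->3 ok]
  8: obs=y cand={1,2} pick 2 [3->2 ok]
  9: obs=y cand={1,2} pick 1 [2->1 ok]
  10: obs=z cand={4,5} pick 4 [1->4 ok]
  11: obs=x cand={0} pick 0 [4->0 ok]
  12: obs=z cand={4,5} pick 5 [0->5 ok]
  13: obs=z cand={4,5} pick 5 [5->5 ok]
  14: obs=z cand={4,5} pick 5 [5->5 ok]
  15: obs=z cand={4,5} pick 5 [5->5 ok]
  16: obs=z cand={4,5} pick 5 [5->5 ok]
  17: obs=x cand={0} pick 0 [5->0 ok]
  18: obs=z cand={4,5} pick 4 [0->4 ok]
  19: obs=z cand={4,5} pick 5 [4->5 ok]
  20: obs=z cand={4,5} pick 5 [5->5 ok]
  21: obs=z cand={4,5} pick 5 [5->5 ok]
  22: obs=z cand={4,5} pick 4 [5->4 ok]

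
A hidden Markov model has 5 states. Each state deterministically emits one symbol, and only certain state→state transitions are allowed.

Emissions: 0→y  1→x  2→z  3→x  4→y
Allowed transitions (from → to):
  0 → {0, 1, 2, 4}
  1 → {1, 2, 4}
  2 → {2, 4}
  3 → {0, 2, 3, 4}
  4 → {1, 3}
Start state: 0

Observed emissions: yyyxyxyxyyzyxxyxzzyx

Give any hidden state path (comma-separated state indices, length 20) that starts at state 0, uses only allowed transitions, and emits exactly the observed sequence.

0,0,0,1,4,3,4,3,0,0,2,4,1,1,4,1,2,2,4,3

  0: obs=y cand={0,4} pick 0 [start]
  1: obs=y cand={0,4} pick 0 [0->0 ok]
  2: obs=y cand={0,4} pick 0 [0->0 ok]
  3: obs=x cand={1,3} pick 1 [0->1 ok]
  4: obs=y cand={0,4} pick 4 [1->4 ok]
  5: obs=x cand={1,3} pick 3 [4->3 ok]
  6: obs=y cand={0,4} pick 4 [3->4 ok]
  7: obs=x cand={1,3} pick 3 [4->3 ok]
  8: obs=y cand={0,4} pick 0 [3->0 ok]
  9: obs=y cand={0,4} pick 0 [0->0 ok]
  10: obs=z cand={2} pick 2 [0->2 ok]
  11: obs=y cand={0,4} pick 4 [2->4 ok]
  12: obs=x cand={1,3} pick 1 [4->1 ok]
  13: obs=x cand={1,3} pick 1 [1->1 ok]
  14: obs=y cand={0,4} pick 4 [1->4 ok]
  15: obs=x cand={1,3} pick 1 [4->1 ok]
  16: obs=z cand={2} pick 2 [1->2 ok]
  17: obs=z cand={2} pick 2 [2->2 ok]
  18: obs=y cand={0,4} pick 4 [2->4 ok]
  19: obs=x cand={1,3} pick 3 [4->3 ok]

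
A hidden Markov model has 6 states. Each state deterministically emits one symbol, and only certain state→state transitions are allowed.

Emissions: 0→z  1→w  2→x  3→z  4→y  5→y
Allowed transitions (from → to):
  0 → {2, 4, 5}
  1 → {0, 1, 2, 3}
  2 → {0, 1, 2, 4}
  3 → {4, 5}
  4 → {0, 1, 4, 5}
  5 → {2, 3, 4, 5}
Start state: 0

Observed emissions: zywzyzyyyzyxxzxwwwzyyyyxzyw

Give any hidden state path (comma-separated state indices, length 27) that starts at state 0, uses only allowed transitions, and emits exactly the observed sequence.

  [0] z  {0,3}  => 0  start
  [1] y  {4,5}  => 4  0->4 ok
  [2] w  {1}  => 1  4->1 ok
  [3] z  {0,3}  => 0  1->0 ok
  [4] y  {4,5}  => 5  0->5 ok
  [5] z  {0,3}  => 3  5->3 ok
  [6] y  {4,5}  => 4  3->4 ok
  [7] y  {4,5}  => 4  4->4 ok
  [8] y  {4,5}  => 5  4->5 ok
  [9] z  {0,3}  => 3  5->3 ok
  [10] y  {4,5}  => 5  3->5 ok
  [11] x  {2}  => 2  5->2 ok
  [12] x  {2}  => 2  2->2 ok
  [13] z  {0,3}  => 0  2->0 ok
  [14] x  {2}  => 2  0->2 ok
  [15] w  {1}  => 1  2->1 ok
  [16] w  {1}  => 1  1->1 ok
  [17] w  {1}  => 1  1->1 ok
  [18] z  {0,3}  => 3  1->3 ok
  [19] y  {4,5}  => 4  3->4 ok
  [20] y  {4,5}  => 5  4->5 ok
  [21] y  {4,5}  => 5  5->5 ok
  [22] y  {4,5}  => 5  5->5 ok
  [23] x  {2}  => 2  5->2 ok
  [24] z  {0,3}  => 0  2->0 ok
  [25] y  {4,5}  => 4  0->4 ok
  [26] w  {1}  => 1  4->1 ok

0,4,1,0,5,3,4,4,5,3,5,2,2,0,2,1,1,1,3,4,5,5,5,2,0,4,1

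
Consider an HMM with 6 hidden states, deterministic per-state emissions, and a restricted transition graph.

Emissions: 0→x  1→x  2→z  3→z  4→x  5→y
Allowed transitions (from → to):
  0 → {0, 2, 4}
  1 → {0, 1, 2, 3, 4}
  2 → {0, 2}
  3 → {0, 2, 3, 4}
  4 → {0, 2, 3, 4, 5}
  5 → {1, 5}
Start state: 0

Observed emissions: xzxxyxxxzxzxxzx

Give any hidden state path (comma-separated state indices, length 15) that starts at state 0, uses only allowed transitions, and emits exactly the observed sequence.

0,2,0,4,5,1,1,1,3,4,3,4,4,3,0

  t0 'x' -> {0,1,4}, take 0 (start)
  t1 'z' -> {2,3}, take 2 (0->2 ok)
  t2 'x' -> {0,1,4}, take 0 (2->0 ok)
  t3 'x' -> {0,1,4}, take 4 (0->4 ok)
  t4 'y' -> {5}, take 5 (4->5 ok)
  t5 'x' -> {0,1,4}, take 1 (5->1 ok)
  t6 'x' -> {0,1,4}, take 1 (1->1 ok)
  t7 'x' -> {0,1,4}, take 1 (1->1 ok)
  t8 'z' -> {2,3}, take 3 (1->3 ok)
  t9 'x' -> {0,1,4}, take 4 (3->4 ok)
  t10 'z' -> {2,3}, take 3 (4->3 ok)
  t11 'x' -> {0,1,4}, take 4 (3->4 ok)
  t12 'x' -> {0,1,4}, take 4 (4->4 ok)
  t13 'z' -> {2,3}, take 3 (4->3 ok)
  t14 'x' -> {0,1,4}, take 0 (3->0 ok)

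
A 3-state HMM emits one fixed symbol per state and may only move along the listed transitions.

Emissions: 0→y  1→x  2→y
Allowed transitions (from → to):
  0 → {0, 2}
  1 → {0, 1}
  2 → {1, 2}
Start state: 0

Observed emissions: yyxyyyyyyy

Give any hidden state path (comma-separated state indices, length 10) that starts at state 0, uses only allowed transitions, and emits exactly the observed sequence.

  pos 0: y in {0,2}, choose 0; start
  pos 1: y in {0,2}, choose 2; 0->2 ok
  pos 2: x in {1}, choose 1; 2->1 ok
  pos 3: y in {0,2}, choose 0; 1->0 ok
  pos 4: y in {0,2}, choose 0; 0->0 ok
  pos 5: y in {0,2}, choose 0; 0->0 ok
  pos 6: y in {0,2}, choose 2; 0->2 ok
  pos 7: y in {0,2}, choose 2; 2->2 ok
  pos 8: y in {0,2}, choose 2; 2->2 ok
  pos 9: y in {0,2}, choose 2; 2->2 ok

0,2,1,0,0,0,2,2,2,2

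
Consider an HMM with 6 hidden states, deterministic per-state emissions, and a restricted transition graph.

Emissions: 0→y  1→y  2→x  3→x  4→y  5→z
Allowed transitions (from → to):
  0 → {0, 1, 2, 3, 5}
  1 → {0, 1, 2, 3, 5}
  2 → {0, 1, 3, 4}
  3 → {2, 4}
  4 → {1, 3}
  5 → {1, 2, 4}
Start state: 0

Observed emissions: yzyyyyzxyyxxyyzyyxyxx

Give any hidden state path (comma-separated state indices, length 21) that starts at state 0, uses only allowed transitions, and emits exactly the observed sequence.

0,5,4,1,1,0,5,2,4,1,3,2,0,1,5,1,0,2,0,2,3

  pos 0: y in {0,1,4}, choose 0; start
  pos 1: z in {5}, choose 5; 0->5 ok
  pos 2: y in {0,1,4}, choose 4; 5->4 ok
  pos 3: y in {0,1,4}, choose 1; 4->1 ok
  pos 4: y in {0,1,4}, choose 1; 1->1 ok
  pos 5: y in {0,1,4}, choose 0; 1->0 ok
  pos 6: z in {5}, choose 5; 0->5 ok
  pos 7: x in {2,3}, choose 2; 5->2 ok
  pos 8: y in {0,1,4}, choose 4; 2->4 ok
  pos 9: y in {0,1,4}, choose 1; 4->1 ok
  pos 10: x in {2,3}, choose 3; 1->3 ok
  pos 11: x in {2,3}, choose 2; 3->2 ok
  pos 12: y in {0,1,4}, choose 0; 2->0 ok
  pos 13: y in {0,1,4}, choose 1; 0->1 ok
  pos 14: z in {5}, choose 5; 1->5 ok
  pos 15: y in {0,1,4}, choose 1; 5->1 ok
  pos 16: y in {0,1,4}, choose 0; 1->0 ok
  pos 17: x in {2,3}, choose 2; 0->2 ok
  pos 18: y in {0,1,4}, choose 0; 2->0 ok
  pos 19: x in {2,3}, choose 2; 0->2 ok
  pos 20: x in {2,3}, choose 3; 2->3 ok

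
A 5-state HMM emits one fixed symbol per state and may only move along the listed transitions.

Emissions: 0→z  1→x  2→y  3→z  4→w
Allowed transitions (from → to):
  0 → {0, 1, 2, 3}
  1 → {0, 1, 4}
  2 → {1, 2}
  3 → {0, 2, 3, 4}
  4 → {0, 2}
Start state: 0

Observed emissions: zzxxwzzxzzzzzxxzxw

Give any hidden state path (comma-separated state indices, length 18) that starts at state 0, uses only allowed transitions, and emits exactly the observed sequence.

0,0,1,1,4,0,0,1,0,3,3,0,0,1,1,0,1,4

  0: obs=z cand={0,3} pick 0 [start]
  1: obs=z cand={0,3} pick 0 [0->0 ok]
  2: obs=x cand={1} pick 1 [0->1 ok]
  3: obs=x cand={1} pick 1 [1->1 ok]
  4: obs=w cand={4} pick 4 [1->4 ok]
  5: obs=z cand={0,3} pick 0 [4->0 ok]
  6: obs=z cand={0,3} pick 0 [0->0 ok]
  7: obs=x cand={1} pick 1 [0->1 ok]
  8: obs=z cand={0,3} pick 0 [1->0 ok]
  9: obs=z cand={0,3} pick 3 [0->3 ok]
  10: obs=z cand={0,3} pick 3 [3->3 ok]
  11: obs=z cand={0,3} pick 0 [3->0 ok]
  12: obs=z cand={0,3} pick 0 [0->0 ok]
  13: obs=x cand={1} pick 1 [0->1 ok]
  14: obs=x cand={1} pick 1 [1->1 ok]
  15: obs=z cand={0,3} pick 0 [1->0 ok]
  16: obs=x cand={1} pick 1 [0->1 ok]
  17: obs=w cand={4} pick 4 [1->4 ok]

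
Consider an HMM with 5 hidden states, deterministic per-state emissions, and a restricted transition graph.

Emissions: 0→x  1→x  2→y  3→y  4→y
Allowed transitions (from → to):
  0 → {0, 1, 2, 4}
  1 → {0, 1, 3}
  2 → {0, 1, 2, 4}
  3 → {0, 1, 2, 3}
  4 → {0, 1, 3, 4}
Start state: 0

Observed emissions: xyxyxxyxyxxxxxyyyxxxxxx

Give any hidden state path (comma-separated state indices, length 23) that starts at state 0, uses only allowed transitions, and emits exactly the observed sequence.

  0: obs=x cand={0,1} pick 0 [start]
  1: obs=y cand={2,3,4} pick 4 [0->4 ok]
  2: obs=x cand={0,1} pick 0 [4->0 ok]
  3: obs=y cand={2,3,4} pick 4 [0->4 ok]
  4: obs=x cand={0,1} pick 1 [4->1 ok]
  5: obs=x cand={0,1} pick 0 [1->0 ok]
  6: obs=y cand={2,3,4} pick 2 [0->2 ok]
  7: obs=x cand={0,1} pick 0 [2->0 ok]
  8: obs=y cand={2,3,4} pick 2 [0->2 ok]
  9: obs=x cand={0,1} pick 1 [2->1 ok]
  10: obs=x cand={0,1} pick 1 [1->1 ok]
  11: obs=x cand={0,1} pick 0 [1->0 ok]
  12: obs=x cand={0,1} pick 1 [0->1 ok]
  13: obs=x cand={0,1} pick 0 [1->0 ok]
  14: obs=y cand={2,3,4} pick 2 [0->2 ok]
  15: obs=y cand={2,3,4} pick 4 [2->4 ok]
  16: obs=y cand={2,3,4} pick 4 [4->4 ok]
  17: obs=x cand={0,1} pick 0 [4->0 ok]
  18: obs=x cand={0,1} pick 0 [0->0 ok]
  19: obs=x cand={0,1} pick 1 [0->1 ok]
  20: obs=x cand={0,1} pick 1 [1->1 ok]
  21: obs=x cand={0,1} pick 0 [1->0 ok]
  22: obs=x cand={0,1} pick 0 [0->0 ok]

0,4,0,4,1,0,2,0,2,1,1,0,1,0,2,4,4,0,0,1,1,0,0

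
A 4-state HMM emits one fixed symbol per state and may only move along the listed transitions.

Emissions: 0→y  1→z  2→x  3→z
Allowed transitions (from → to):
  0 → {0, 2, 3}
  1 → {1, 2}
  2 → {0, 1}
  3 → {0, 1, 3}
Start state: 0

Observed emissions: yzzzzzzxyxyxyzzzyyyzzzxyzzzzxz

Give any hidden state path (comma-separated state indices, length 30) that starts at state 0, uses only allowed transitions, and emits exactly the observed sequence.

  [0] y  {0}  => 0  start
  [1] z  {1,3}  => 3  0->3 ok
  [2] z  {1,3}  => 3  3->3 ok
  [3] z  {1,3}  => 3  3->3 ok
  [4] z  {1,3}  => 3  3->3 ok
  [5] z  {1,3}  => 1  3->1 ok
  [6] z  {1,3}  => 1  1->1 ok
  [7] x  {2}  => 2  1->2 ok
  [8] y  {0}  => 0  2->0 ok
  [9] x  {2}  => 2  0->2 ok
  [10] y  {0}  => 0  2->0 ok
  [11] x  {2}  => 2  0->2 ok
  [12] y  {0}  => 0  2->0 ok
  [13] z  {1,3}  => 3  0->3 ok
  [14] z  {1,3}  => 3  3->3 ok
  [15] z  {1,3}  => 3  3->3 ok
  [16] y  {0}  => 0  3->0 ok
  [17] y  {0}  => 0  0->0 ok
  [18] y  {0}  => 0  0->0 ok
  [19] z  {1,3}  => 3  0->3 ok
  [20] z  {1,3}  => 3  3->3 ok
  [21] z  {1,3}  => 1  3->1 ok
  [22] x  {2}  => 2  1->2 ok
  [23] y  {0}  => 0  2->0 ok
  [24] z  {1,3}  => 3  0->3 ok
  [25] z  {1,3}  => 3  3->3 ok
  [26] z  {1,3}  => 1  3->1 ok
  [27] z  {1,3}  => 1  1->1 ok
  [28] x  {2}  => 2  1->2 ok
  [29] z  {1,3}  => 1  2->1 ok

0,3,3,3,3,1,1,2,0,2,0,2,0,3,3,3,0,0,0,3,3,1,2,0,3,3,1,1,2,1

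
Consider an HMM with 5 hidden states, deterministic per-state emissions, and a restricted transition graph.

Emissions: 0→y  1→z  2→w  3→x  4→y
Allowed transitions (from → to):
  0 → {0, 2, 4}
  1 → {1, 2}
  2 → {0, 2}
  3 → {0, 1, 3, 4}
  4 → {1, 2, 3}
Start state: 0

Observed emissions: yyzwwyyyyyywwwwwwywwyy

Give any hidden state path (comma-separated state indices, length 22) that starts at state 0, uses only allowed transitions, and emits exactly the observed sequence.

0,4,1,2,2,0,0,0,0,0,0,2,2,2,2,2,2,0,2,2,0,4

  [0] y  {0,4}  => 0  start
  [1] y  {0,4}  => 4  0->4 ok
  [2] z  {1}  => 1  4->1 ok
  [3] w  {2}  => 2  1->2 ok
  [4] w  {2}  => 2  2->2 ok
  [5] y  {0,4}  => 0  2->0 ok
  [6] y  {0,4}  => 0  0->0 ok
  [7] y  {0,4}  => 0  0->0 ok
  [8] y  {0,4}  => 0  0->0 ok
  [9] y  {0,4}  => 0  0->0 ok
  [10] y  {0,4}  => 0  0->0 ok
  [11] w  {2}  => 2  0->2 ok
  [12] w  {2}  => 2  2->2 ok
  [13] w  {2}  => 2  2->2 ok
  [14] w  {2}  => 2  2->2 ok
  [15] w  {2}  => 2  2->2 ok
  [16] w  {2}  => 2  2->2 ok
  [17] y  {0,4}  => 0  2->0 ok
  [18] w  {2}  => 2  0->2 ok
  [19] w  {2}  => 2  2->2 ok
  [20] y  {0,4}  => 0  2->0 ok
  [21] y  {0,4}  => 4  0->4 ok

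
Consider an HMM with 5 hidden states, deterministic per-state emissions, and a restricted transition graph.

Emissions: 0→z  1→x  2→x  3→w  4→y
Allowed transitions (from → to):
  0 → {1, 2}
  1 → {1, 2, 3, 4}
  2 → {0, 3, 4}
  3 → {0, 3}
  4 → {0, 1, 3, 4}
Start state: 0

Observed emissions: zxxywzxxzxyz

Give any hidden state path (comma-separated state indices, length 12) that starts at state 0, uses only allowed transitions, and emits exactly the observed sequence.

  [0] z  {0}  => 0  start
  [1] x  {1,2}  => 1  0->1 ok
  [2] x  {1,2}  => 1  1->1 ok
  [3] y  {4}  => 4  1->4 ok
  [4] w  {3}  => 3  4->3 ok
  [5] z  {0}  => 0  3->0 ok
  [6] x  {1,2}  => 1  0->1 ok
  [7] x  {1,2}  => 2  1->2 ok
  [8] z  {0}  => 0  2->0 ok
  [9] x  {1,2}  => 2  0->2 ok
  [10] y  {4}  => 4  2->4 ok
  [11] z  {0}  => 0  4->0 ok

0,1,1,4,3,0,1,2,0,2,4,0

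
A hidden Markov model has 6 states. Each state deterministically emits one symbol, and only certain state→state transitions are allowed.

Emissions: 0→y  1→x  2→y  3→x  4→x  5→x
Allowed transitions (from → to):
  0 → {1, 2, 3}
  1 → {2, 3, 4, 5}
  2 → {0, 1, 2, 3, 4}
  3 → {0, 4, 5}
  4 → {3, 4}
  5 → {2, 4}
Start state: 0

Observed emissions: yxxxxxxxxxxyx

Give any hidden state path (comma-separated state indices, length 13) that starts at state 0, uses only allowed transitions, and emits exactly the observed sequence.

0,1,5,4,4,3,4,4,4,3,5,2,3

  t0 'y' -> {0,2}, take 0 (start)
  t1 'x' -> {1,3,4,5}, take 1 (0->1 ok)
  t2 'x' -> {1,3,4,5}, take 5 (1->5 ok)
  t3 'x' -> {1,3,4,5}, take 4 (5->4 ok)
  t4 'x' -> {1,3,4,5}, take 4 (4->4 ok)
  t5 'x' -> {1,3,4,5}, take 3 (4->3 ok)
  t6 'x' -> {1,3,4,5}, take 4 (3->4 ok)
  t7 'x' -> {1,3,4,5}, take 4 (4->4 ok)
  t8 'x' -> {1,3,4,5}, take 4 (4->4 ok)
  t9 'x' -> {1,3,4,5}, take 3 (4->3 ok)
  t10 'x' -> {1,3,4,5}, take 5 (3->5 ok)
  t11 'y' -> {0,2}, take 2 (5->2 ok)
  t12 'x' -> {1,3,4,5}, take 3 (2->3 ok)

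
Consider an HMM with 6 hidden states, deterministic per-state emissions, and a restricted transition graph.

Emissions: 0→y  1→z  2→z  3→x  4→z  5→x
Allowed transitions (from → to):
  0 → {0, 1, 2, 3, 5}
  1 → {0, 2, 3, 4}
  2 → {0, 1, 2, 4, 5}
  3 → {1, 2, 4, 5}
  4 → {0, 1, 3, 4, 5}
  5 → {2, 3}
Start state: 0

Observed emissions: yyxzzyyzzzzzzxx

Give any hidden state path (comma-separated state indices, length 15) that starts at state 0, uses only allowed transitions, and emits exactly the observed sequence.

  0: obs=y cand={0} pick 0 [start]
  1: obs=y cand={0} pick 0 [0->0 ok]
  2: obs=x cand={3,5} pick 5 [0->5 ok]
  3: obs=z cand={1,2,4} pick 2 [5->2 ok]
  4: obs=z cand={1,2,4} pick 4 [2->4 ok]
  5: obs=y cand={0} pick 0 [4->0 ok]
  6: obs=y cand={0} pick 0 [0->0 ok]
  7: obs=z cand={1,2,4} pick 1 [0->1 ok]
  8: obs=z cand={1,2,4} pick 2 [1->2 ok]
  9: obs=z cand={1,2,4} pick 2 [2->2 ok]
  10: obs=z cand={1,2,4} pick 4 [2->4 ok]
  11: obs=z cand={1,2,4} pick 1 [4->1 ok]
  12: obs=z cand={1,2,4} pick 4 [1->4 ok]
  13: obs=x cand={3,5} pick 5 [4->5 ok]
  14: obs=x cand={3,5} pick 3 [5->3 ok]

0,0,5,2,4,0,0,1,2,2,4,1,4,5,3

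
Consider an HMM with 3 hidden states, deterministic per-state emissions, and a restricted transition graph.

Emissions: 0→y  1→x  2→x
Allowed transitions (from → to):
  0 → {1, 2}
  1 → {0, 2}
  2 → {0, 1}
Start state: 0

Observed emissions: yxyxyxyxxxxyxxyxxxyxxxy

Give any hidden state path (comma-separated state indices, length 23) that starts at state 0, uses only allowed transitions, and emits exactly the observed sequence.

  pos 0: y in {0}, choose 0; start
  pos 1: x in {1,2}, choose 2; 0->2 ok
  pos 2: y in {0}, choose 0; 2->0 ok
  pos 3: x in {1,2}, choose 1; 0->1 ok
  pos 4: y in {0}, choose 0; 1->0 ok
  pos 5: x in {1,2}, choose 1; 0->1 ok
  pos 6: y in {0}, choose 0; 1->0 ok
  pos 7: x in {1,2}, choose 2; 0->2 ok
  pos 8: x in {1,2}, choose 1; 2->1 ok
  pos 9: x in {1,2}, choose 2; 1->2 ok
  pos 10: x in {1,2}, choose 1; 2->1 ok
  pos 11: y in {0}, choose 0; 1->0 ok
  pos 12: x in {1,2}, choose 2; 0->2 ok
  pos 13: x in {1,2}, choose 1; 2->1 ok
  pos 14: y in {0}, choose 0; 1->0 ok
  pos 15: x in {1,2}, choose 2; 0->2 ok
  pos 16: x in {1,2}, choose 1; 2->1 ok
  pos 17: x in {1,2}, choose 2; 1->2 ok
  pos 18: y in {0}, choose 0; 2->0 ok
  pos 19: x in {1,2}, choose 2; 0->2 ok
  pos 20: x in {1,2}, choose 1; 2->1 ok
  pos 21: x in {1,2}, choose 2; 1->2 ok
  pos 22: y in {0}, choose 0; 2->0 ok

0,2,0,1,0,1,0,2,1,2,1,0,2,1,0,2,1,2,0,2,1,2,0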